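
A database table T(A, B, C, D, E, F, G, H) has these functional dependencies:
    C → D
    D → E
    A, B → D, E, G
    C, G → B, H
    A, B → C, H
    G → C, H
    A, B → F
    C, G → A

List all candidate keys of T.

{G}⁺ = {A, B, C, D, E, F, G, H} — all of the relation — so {G} is a candidate key.
{A, B}⁺ = {A, B, C, D, E, F, G, H} — all of the relation — so {A, B} is a candidate key.
These are minimal and exhaustive — every other superkey contains one of them.

{A, B}, {G}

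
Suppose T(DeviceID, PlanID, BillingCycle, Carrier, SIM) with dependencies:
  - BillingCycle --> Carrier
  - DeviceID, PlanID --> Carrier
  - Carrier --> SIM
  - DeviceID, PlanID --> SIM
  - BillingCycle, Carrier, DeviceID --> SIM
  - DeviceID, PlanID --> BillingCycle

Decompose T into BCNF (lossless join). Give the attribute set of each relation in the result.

{BillingCycle, Carrier}; {BillingCycle, DeviceID, PlanID}; {Carrier, SIM}

Candidate key of the original relation: {DeviceID, PlanID}.
In {BillingCycle, Carrier, DeviceID, PlanID, SIM}, {BillingCycle} is not a superkey ({BillingCycle}⁺ restricted to this set is {BillingCycle, Carrier, SIM}), so split on BillingCycle --> Carrier, SIM into {BillingCycle, Carrier, SIM} and {BillingCycle, DeviceID, PlanID}.
In {BillingCycle, Carrier, SIM}, {Carrier} is not a superkey ({Carrier}⁺ restricted to this set is {Carrier, SIM}), so split on Carrier --> SIM into {Carrier, SIM} and {BillingCycle, Carrier}.
{Carrier, SIM}: every determinant is a superkey — BCNF.
{BillingCycle, Carrier}: every determinant is a superkey — BCNF.
{BillingCycle, DeviceID, PlanID}: every determinant is a superkey — BCNF.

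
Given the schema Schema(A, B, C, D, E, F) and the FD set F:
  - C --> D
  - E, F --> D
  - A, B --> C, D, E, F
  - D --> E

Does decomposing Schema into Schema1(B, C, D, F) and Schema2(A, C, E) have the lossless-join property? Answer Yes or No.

No

Schema1 ∩ Schema2 = {C}; its closure under F is {C, D, E}.
The closure covers neither Schema1 nor Schema2 entirely; the join is not lossless.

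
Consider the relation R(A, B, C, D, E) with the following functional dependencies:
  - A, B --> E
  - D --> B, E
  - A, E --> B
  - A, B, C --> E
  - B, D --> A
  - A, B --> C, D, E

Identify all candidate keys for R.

{A, B}, {A, E}, {D}

{D}⁺ = {A, B, C, D, E}, which is every attribute, so {D} is a candidate key.
{A, B}⁺ = {A, B, C, D, E}, which is every attribute, so {A, B} is a candidate key.
{A, E}⁺ = {A, B, C, D, E}, which is every attribute, so {A, E} is a candidate key.
No proper subset of any of these is a key, and no other minimal superkey exists.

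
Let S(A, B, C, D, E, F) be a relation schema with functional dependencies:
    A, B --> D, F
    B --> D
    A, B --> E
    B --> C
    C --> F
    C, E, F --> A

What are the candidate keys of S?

Attributes never on any right-hand side: {B} — every candidate key must contain it.
{A, B}⁺ = {A, B, C, D, E, F} — all of the relation — so {A, B} is a candidate key.
{B, E}⁺ = {A, B, C, D, E, F} — all of the relation — so {B, E} is a candidate key.
No proper subset of any of these is a key, and no other minimal superkey exists.

{A, B}, {B, E}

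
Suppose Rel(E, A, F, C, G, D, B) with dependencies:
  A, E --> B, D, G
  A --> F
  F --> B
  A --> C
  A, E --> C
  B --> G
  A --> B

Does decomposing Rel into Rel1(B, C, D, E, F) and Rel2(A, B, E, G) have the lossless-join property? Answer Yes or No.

No

Rel1 ∩ Rel2 = {B, E}; its closure under F is {B, E, G}.
Rel1 ⊄ {B, E, G} and Rel2 ⊄ {B, E, G}, so the split is lossy.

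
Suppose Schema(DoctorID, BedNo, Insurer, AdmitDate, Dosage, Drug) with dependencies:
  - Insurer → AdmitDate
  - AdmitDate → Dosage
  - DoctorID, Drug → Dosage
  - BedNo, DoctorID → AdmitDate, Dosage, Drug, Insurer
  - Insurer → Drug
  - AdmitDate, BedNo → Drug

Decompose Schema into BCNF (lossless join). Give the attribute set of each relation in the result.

Candidate key of the original relation: {BedNo, DoctorID}.
In {AdmitDate, BedNo, DoctorID, Dosage, Drug, Insurer}, {Insurer} is not a superkey ({Insurer}⁺ restricted to this set is {AdmitDate, Dosage, Drug, Insurer}), so split on Insurer → AdmitDate, Dosage, Drug into {AdmitDate, Dosage, Drug, Insurer} and {BedNo, DoctorID, Insurer}.
In {AdmitDate, Dosage, Drug, Insurer}, {AdmitDate} is not a superkey ({AdmitDate}⁺ restricted to this set is {AdmitDate, Dosage}), so split on AdmitDate → Dosage into {AdmitDate, Dosage} and {AdmitDate, Drug, Insurer}.
{AdmitDate, Dosage}: every determinant is a superkey — BCNF.
{AdmitDate, Drug, Insurer}: every determinant is a superkey — BCNF.
{BedNo, DoctorID, Insurer}: every determinant is a superkey — BCNF.

{AdmitDate, Dosage}; {AdmitDate, Drug, Insurer}; {BedNo, DoctorID, Insurer}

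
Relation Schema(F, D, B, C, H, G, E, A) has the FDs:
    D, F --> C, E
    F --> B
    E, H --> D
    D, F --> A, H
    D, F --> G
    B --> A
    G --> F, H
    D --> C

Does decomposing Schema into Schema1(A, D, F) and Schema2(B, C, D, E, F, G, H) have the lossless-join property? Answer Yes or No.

Yes

The shared attributes are {D, F} and {D, F}⁺ = {A, B, C, D, E, F, G, H}.
Schema1 is contained in that closure, so Schema1 ∩ Schema2 --> Schema1 holds and the join is lossless.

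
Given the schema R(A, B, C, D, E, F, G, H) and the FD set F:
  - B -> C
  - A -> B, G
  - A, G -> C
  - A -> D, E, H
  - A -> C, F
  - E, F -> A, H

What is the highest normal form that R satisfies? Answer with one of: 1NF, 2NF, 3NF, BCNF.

2NF

Candidate keys: {A}, {E, F}. Prime attributes: {A, E, F}.
B -> C breaks BCNF: {B}⁺ = {B, C}, so {B} is not a superkey.
B -> C determines the non-prime attribute {C} from a non-superkey — 3NF is violated.
Checking every proper subset of each key, none determines a non-prime attribute — 2NF is satisfied.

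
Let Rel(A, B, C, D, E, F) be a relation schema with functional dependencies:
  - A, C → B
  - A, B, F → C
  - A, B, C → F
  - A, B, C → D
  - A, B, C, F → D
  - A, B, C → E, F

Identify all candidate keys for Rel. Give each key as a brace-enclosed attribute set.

{A, B, F}, {A, C}

Attributes never on any right-hand side: {A} — every candidate key must contain it.
{A, C}⁺ = {A, B, C, D, E, F}, which is every attribute, so {A, C} is a candidate key.
{A, B, F}⁺ = {A, B, C, D, E, F}, which is every attribute, so {A, B, F} is a candidate key.
No proper subset of any of these is a key, and no other minimal superkey exists.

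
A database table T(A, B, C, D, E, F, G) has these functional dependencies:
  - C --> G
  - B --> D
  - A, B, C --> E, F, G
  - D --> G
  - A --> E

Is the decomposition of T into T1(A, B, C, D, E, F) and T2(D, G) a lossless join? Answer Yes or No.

The shared attributes are {D} and {D}⁺ = {D, G}.
T2 is contained in that closure, so T1 ∩ T2 --> T2 holds and the join is lossless.

Yes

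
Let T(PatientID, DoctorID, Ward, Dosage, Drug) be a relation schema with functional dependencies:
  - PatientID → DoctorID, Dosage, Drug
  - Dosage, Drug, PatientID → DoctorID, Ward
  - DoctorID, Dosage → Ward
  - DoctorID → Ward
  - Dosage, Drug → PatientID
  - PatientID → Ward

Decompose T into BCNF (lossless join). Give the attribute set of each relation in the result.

{DoctorID, Dosage, Drug, PatientID}; {DoctorID, Ward}

Candidate keys of the original relation: {Dosage, Drug}, {PatientID}.
Within {DoctorID, Dosage, Drug, PatientID, Ward}: {DoctorID, Dosage}⁺ ∩ {DoctorID, Dosage, Drug, PatientID, Ward} = {DoctorID, Dosage, Ward}, not the whole set, so DoctorID, Dosage → Ward violates BCNF; decompose into {DoctorID, Dosage, Ward} and {DoctorID, Dosage, Drug, PatientID}.
Within {DoctorID, Dosage, Ward}: {DoctorID}⁺ ∩ {DoctorID, Dosage, Ward} = {DoctorID, Ward}, not the whole set, so DoctorID → Ward violates BCNF; decompose into {DoctorID, Ward} and {DoctorID, Dosage}.
{DoctorID, Ward} has no BCNF violation.
{DoctorID, Dosage} has no BCNF violation.
{DoctorID, Dosage, Drug, PatientID} has no BCNF violation.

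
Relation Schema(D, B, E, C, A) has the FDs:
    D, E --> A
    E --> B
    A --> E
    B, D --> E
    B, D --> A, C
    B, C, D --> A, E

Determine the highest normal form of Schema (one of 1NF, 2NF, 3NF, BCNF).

3NF

Candidate keys: {A, D}, {B, D}, {D, E}. Prime attributes: {A, B, D, E}.
E --> B: {E}⁺ = {B, E}, which is not all of the attributes, so the left side is not a superkey — BCNF is violated.
But every attribute on its right side ({B}) is prime, and the same holds for every other non-superkey FD, so 3NF still holds.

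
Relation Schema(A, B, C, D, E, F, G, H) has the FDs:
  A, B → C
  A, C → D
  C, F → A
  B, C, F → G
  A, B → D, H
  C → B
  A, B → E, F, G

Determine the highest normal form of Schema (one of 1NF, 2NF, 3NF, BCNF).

Candidate keys: {A, B}, {A, C}, {C, F}. Prime attributes: {A, B, C, F}.
C → B breaks BCNF: {C}⁺ = {B, C}, so {C} is not a superkey.
Since {B} ⊆ prime attributes and every other non-superkey FD also has a prime right side, the schema is in 3NF.

3NF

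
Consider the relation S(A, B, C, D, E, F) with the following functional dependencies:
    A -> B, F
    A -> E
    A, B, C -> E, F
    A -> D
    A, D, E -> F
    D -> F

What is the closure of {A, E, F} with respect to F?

{A, B, D, E, F}

Start with {A, E, F}.
A -> B, F applies; add {B} → now {A, B, E, F}.
A -> D applies; add {D} → now {A, B, D, E, F}.
No further FD applies.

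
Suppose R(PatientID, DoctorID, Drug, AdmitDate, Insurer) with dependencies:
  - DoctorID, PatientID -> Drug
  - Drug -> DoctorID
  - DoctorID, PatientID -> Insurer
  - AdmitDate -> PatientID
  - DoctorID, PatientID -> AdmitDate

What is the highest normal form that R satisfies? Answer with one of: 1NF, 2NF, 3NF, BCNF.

3NF

Candidate keys: {AdmitDate, DoctorID}, {AdmitDate, Drug}, {DoctorID, PatientID}, {Drug, PatientID}. Prime attributes: {AdmitDate, DoctorID, Drug, PatientID}.
For Drug -> DoctorID we have {Drug}⁺ = {DoctorID, Drug}; {Drug} is not a superkey, so BCNF fails.
Since {DoctorID} ⊆ prime attributes and every other non-superkey FD also has a prime right side, the schema is in 3NF.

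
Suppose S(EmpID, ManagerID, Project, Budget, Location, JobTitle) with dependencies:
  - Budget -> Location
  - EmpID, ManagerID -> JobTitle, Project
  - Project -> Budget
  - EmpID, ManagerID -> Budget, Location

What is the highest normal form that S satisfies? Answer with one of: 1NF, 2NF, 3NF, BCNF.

2NF

Candidate key: {EmpID, ManagerID}. Prime attributes: {EmpID, ManagerID}.
Budget -> Location breaks BCNF: {Budget}⁺ = {Budget, Location}, so {Budget} is not a superkey.
Budget -> Location determines the non-prime attribute {Location} from a non-superkey — 3NF is violated.
No proper subset of a key has a non-prime attribute in its closure, so there is no partial dependency; 2NF holds.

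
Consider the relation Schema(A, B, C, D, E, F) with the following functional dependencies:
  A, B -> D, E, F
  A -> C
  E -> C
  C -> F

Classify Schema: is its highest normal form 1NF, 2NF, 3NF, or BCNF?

1NF

Candidate key: {A, B}. Prime attributes: {A, B}.
For A -> C we have {A}⁺ = {A, C, F}; {A} is not a superkey, so BCNF fails.
Because {C} is non-prime and the left side of A -> C is not a superkey, the relation is not in 3NF.
{A} is a proper subset of the key {A, B}, and {A}⁺ contains the non-prime attributes {C, F} — a partial dependency, so 2NF is violated.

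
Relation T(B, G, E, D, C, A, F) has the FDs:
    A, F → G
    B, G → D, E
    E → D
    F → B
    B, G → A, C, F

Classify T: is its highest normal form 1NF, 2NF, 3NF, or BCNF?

Candidate keys: {A, F}, {B, G}, {F, G}. Prime attributes: {A, B, F, G}.
For E → D we have {E}⁺ = {D, E}; {E} is not a superkey, so BCNF fails.
Because {D} is non-prime and the left side of E → D is not a superkey, the relation is not in 3NF.
No non-prime attribute depends on a proper subset of any candidate key, so 2NF holds.

2NF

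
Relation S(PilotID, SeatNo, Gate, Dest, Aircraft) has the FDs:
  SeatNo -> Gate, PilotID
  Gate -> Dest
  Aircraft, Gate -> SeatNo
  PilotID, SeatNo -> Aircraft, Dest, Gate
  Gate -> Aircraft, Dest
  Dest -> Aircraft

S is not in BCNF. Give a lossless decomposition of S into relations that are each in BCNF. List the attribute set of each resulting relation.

{Aircraft, Dest}; {Dest, Gate, PilotID, SeatNo}

Candidate keys of the original relation: {Gate}, {SeatNo}.
In {Aircraft, Dest, Gate, PilotID, SeatNo}, {Dest} is not a superkey ({Dest}⁺ restricted to this set is {Aircraft, Dest}), so split on Dest -> Aircraft into {Aircraft, Dest} and {Dest, Gate, PilotID, SeatNo}.
{Aircraft, Dest} has no BCNF violation.
{Dest, Gate, PilotID, SeatNo} has no BCNF violation.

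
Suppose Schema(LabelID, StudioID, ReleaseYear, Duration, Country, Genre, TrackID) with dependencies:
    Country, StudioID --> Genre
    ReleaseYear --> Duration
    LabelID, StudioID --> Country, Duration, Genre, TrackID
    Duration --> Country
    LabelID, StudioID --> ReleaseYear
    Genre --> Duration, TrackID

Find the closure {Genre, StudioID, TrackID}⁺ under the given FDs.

{Country, Duration, Genre, StudioID, TrackID}

Start with {Genre, StudioID, TrackID}.
Genre --> Duration, TrackID applies; add {Duration} → now {Duration, Genre, StudioID, TrackID}.
Duration --> Country applies; add {Country} → now {Country, Duration, Genre, StudioID, TrackID}.
No further FD applies.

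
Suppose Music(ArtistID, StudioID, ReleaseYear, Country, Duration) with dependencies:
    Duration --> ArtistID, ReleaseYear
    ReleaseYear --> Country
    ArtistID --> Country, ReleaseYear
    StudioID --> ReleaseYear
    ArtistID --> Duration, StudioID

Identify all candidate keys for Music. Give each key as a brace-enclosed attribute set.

{ArtistID} is a candidate key since {ArtistID}⁺ = {ArtistID, Country, Duration, ReleaseYear, StudioID} covers every attribute.
{Duration} is a candidate key since {Duration}⁺ = {ArtistID, Country, Duration, ReleaseYear, StudioID} covers every attribute.
Any other superkey properly contains one of these, so there are no further candidate keys.

{ArtistID}, {Duration}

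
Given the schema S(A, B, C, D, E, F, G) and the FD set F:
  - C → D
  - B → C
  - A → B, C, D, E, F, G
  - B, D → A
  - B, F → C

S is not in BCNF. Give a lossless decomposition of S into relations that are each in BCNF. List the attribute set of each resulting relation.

Candidate keys of the original relation: {A}, {B}.
Within {A, B, C, D, E, F, G}: {C}⁺ ∩ {A, B, C, D, E, F, G} = {C, D}, not the whole set, so C → D violates BCNF; decompose into {C, D} and {A, B, C, E, F, G}.
{C, D}: every determinant is a superkey — BCNF.
{A, B, C, E, F, G}: every determinant is a superkey — BCNF.

{A, B, C, E, F, G}; {C, D}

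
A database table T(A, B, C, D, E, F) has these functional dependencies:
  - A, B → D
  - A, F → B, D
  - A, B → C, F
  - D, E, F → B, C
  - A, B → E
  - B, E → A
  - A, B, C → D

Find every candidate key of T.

Closure of {A, B} is {A, B, C, D, E, F}, the whole schema; {A, B} is a candidate key.
Closure of {A, F} is {A, B, C, D, E, F}, the whole schema; {A, F} is a candidate key.
Closure of {B, E} is {A, B, C, D, E, F}, the whole schema; {B, E} is a candidate key.
Closure of {D, E, F} is {A, B, C, D, E, F}, the whole schema; {D, E, F} is a candidate key.
No proper subset of any of these is a key, and no other minimal superkey exists.

{A, B}, {A, F}, {B, E}, {D, E, F}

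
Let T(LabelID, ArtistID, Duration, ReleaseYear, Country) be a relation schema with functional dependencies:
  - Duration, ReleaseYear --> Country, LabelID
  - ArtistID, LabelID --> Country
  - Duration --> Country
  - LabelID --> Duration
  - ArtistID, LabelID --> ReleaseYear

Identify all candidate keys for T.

{ArtistID, Duration, ReleaseYear}, {ArtistID, LabelID}

No FD produces {ArtistID}, so it must be in every candidate key.
Closure of {ArtistID, LabelID} is {ArtistID, Country, Duration, LabelID, ReleaseYear}, the whole schema; {ArtistID, LabelID} is a candidate key.
Closure of {ArtistID, Duration, ReleaseYear} is {ArtistID, Country, Duration, LabelID, ReleaseYear}, the whole schema; {ArtistID, Duration, ReleaseYear} is a candidate key.
No proper subset of any of these is a key, and no other minimal superkey exists.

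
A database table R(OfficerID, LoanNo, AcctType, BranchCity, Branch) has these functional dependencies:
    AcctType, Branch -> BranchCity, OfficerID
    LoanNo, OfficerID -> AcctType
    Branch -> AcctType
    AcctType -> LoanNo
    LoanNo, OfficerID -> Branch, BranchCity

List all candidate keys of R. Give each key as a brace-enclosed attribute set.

{AcctType, OfficerID}, {Branch}, {LoanNo, OfficerID}

{Branch}⁺ = {AcctType, Branch, BranchCity, LoanNo, OfficerID}, which is every attribute, so {Branch} is a candidate key.
{AcctType, OfficerID}⁺ = {AcctType, Branch, BranchCity, LoanNo, OfficerID}, which is every attribute, so {AcctType, OfficerID} is a candidate key.
{LoanNo, OfficerID}⁺ = {AcctType, Branch, BranchCity, LoanNo, OfficerID}, which is every attribute, so {LoanNo, OfficerID} is a candidate key.
No proper subset of any of these is a key, and no other minimal superkey exists.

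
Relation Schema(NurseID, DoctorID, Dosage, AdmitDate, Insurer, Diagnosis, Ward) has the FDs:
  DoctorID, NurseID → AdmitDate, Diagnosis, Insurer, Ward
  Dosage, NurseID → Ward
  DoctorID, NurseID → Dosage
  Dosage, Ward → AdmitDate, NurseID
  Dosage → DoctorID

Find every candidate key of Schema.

{DoctorID, NurseID}⁺ = {AdmitDate, Diagnosis, DoctorID, Dosage, Insurer, NurseID, Ward} — all of the relation — so {DoctorID, NurseID} is a candidate key.
{Dosage, NurseID}⁺ = {AdmitDate, Diagnosis, DoctorID, Dosage, Insurer, NurseID, Ward} — all of the relation — so {Dosage, NurseID} is a candidate key.
{Dosage, Ward}⁺ = {AdmitDate, Diagnosis, DoctorID, Dosage, Insurer, NurseID, Ward} — all of the relation — so {Dosage, Ward} is a candidate key.
No proper subset of any of these is a key, and no other minimal superkey exists.

{DoctorID, NurseID}, {Dosage, NurseID}, {Dosage, Ward}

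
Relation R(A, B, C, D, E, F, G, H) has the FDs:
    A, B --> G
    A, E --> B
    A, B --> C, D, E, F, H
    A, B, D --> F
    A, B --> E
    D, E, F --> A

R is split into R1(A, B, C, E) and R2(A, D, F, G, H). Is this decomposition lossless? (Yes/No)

No

Common attributes: {A}; their closure is {A}.
The closure covers neither R1 nor R2 entirely; the join is not lossless.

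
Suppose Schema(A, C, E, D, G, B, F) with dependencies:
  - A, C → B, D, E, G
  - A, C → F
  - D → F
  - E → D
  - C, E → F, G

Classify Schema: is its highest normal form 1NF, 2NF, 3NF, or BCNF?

Candidate key: {A, C}. Prime attributes: {A, C}.
D → F breaks BCNF: {D}⁺ = {D, F}, so {D} is not a superkey.
Because {F} is non-prime and the left side of D → F is not a superkey, the relation is not in 3NF.
No proper subset of a key has a non-prime attribute in its closure, so there is no partial dependency; 2NF holds.

2NF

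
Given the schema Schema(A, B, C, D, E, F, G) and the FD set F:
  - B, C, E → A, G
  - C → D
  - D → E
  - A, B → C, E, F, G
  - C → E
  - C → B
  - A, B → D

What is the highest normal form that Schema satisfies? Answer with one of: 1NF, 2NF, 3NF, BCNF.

2NF

Candidate keys: {A, B}, {C}. Prime attributes: {A, B, C}.
D → E: {D}⁺ = {D, E}, which is not all of the attributes, so the left side is not a superkey — BCNF is violated.
D → E has non-prime {E} on the right and a non-superkey on the left, so 3NF fails.
Checking every proper subset of each key, none determines a non-prime attribute — 2NF is satisfied.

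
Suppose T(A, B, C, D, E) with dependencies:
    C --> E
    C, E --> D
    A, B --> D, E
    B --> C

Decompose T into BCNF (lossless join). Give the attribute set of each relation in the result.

{A, B}; {B, C}; {C, D, E}

Candidate key of the original relation: {A, B}.
In {A, B, C, D, E}, {C} is not a superkey ({C}⁺ restricted to this set is {C, D, E}), so split on C --> D, E into {C, D, E} and {A, B, C}.
{C, D, E} has no BCNF violation.
In {A, B, C}, {B} is not a superkey ({B}⁺ restricted to this set is {B, C}), so split on B --> C into {B, C} and {A, B}.
{B, C} has no BCNF violation.
{A, B} has no BCNF violation.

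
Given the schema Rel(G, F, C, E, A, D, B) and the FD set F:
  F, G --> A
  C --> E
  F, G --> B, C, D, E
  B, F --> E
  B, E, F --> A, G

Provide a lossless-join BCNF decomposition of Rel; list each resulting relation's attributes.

Candidate keys of the original relation: {B, F}, {F, G}.
{A, B, C, D, E, F, G}: {C} determines {C, E} here but is not a superkey — split on C --> E, giving {C, E} and {A, B, C, D, F, G}.
{C, E} is in BCNF.
{A, B, C, D, F, G} is in BCNF.

{A, B, C, D, F, G}; {C, E}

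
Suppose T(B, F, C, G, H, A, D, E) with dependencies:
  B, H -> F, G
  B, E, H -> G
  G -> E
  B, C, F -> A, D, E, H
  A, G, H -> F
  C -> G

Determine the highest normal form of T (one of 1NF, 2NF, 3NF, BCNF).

1NF

Candidate keys: {B, C, F}, {B, C, H}. Prime attributes: {B, C, F, H}.
B, H -> F, G breaks BCNF: {B, H}⁺ = {B, E, F, G, H}, so {B, H} is not a superkey.
B, H -> F, G has non-prime {G} on the right and a non-superkey on the left, so 3NF fails.
The proper key subset {C} of {B, C, F} determines non-prime {E, G}, so the relation is not even in 2NF.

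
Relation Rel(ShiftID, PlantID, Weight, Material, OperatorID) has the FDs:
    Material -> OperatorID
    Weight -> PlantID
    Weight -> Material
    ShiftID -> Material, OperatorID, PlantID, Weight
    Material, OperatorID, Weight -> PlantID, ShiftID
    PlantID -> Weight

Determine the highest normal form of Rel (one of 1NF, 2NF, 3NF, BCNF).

2NF

Candidate keys: {PlantID}, {ShiftID}, {Weight}. Prime attributes: {PlantID, ShiftID, Weight}.
Material -> OperatorID breaks BCNF: {Material}⁺ = {Material, OperatorID}, so {Material} is not a superkey.
Material -> OperatorID has non-prime {OperatorID} on the right and a non-superkey on the left, so 3NF fails.
Every candidate key is a single attribute, so no partial dependency is possible; 2NF holds.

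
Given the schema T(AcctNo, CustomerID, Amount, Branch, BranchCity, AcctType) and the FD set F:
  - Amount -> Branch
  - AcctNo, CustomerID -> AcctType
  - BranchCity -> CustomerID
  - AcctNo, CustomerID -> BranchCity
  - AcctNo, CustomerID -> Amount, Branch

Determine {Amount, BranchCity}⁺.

{Amount, Branch, BranchCity, CustomerID}

Start with {Amount, BranchCity}.
Amount -> Branch applies; add {Branch} → now {Amount, Branch, BranchCity}.
BranchCity -> CustomerID applies; add {CustomerID} → now {Amount, Branch, BranchCity, CustomerID}.
No further FD applies.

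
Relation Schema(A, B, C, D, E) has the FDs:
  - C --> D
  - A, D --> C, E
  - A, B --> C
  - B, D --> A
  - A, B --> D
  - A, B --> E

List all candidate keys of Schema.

{B} never appears on the right of any FD, so every key must include it.
{A, B} is a candidate key since {A, B}⁺ = {A, B, C, D, E} covers every attribute.
{B, C} is a candidate key since {B, C}⁺ = {A, B, C, D, E} covers every attribute.
{B, D} is a candidate key since {B, D}⁺ = {A, B, C, D, E} covers every attribute.
These are minimal and exhaustive — every other superkey contains one of them.

{A, B}, {B, C}, {B, D}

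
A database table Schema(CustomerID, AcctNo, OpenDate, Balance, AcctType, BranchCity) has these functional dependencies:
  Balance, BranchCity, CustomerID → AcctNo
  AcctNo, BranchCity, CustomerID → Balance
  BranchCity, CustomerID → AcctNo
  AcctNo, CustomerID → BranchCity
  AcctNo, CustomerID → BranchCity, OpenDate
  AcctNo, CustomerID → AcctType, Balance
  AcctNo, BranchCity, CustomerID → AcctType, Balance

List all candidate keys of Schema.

{AcctNo, CustomerID}, {BranchCity, CustomerID}

No FD produces {CustomerID}, so it must be in every candidate key.
{AcctNo, CustomerID}⁺ = {AcctNo, AcctType, Balance, BranchCity, CustomerID, OpenDate}, which is every attribute, so {AcctNo, CustomerID} is a candidate key.
{BranchCity, CustomerID}⁺ = {AcctNo, AcctType, Balance, BranchCity, CustomerID, OpenDate}, which is every attribute, so {BranchCity, CustomerID} is a candidate key.
Any other superkey properly contains one of these, so there are no further candidate keys.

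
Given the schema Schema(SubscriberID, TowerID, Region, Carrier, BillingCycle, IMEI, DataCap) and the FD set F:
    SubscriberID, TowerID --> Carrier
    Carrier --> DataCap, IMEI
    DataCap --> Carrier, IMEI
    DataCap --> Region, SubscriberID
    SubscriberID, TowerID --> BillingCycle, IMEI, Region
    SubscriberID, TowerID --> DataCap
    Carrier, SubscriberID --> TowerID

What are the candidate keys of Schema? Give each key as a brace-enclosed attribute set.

{Carrier}, {DataCap}, {SubscriberID, TowerID}

{Carrier} is a candidate key since {Carrier}⁺ = {BillingCycle, Carrier, DataCap, IMEI, Region, SubscriberID, TowerID} covers every attribute.
{DataCap} is a candidate key since {DataCap}⁺ = {BillingCycle, Carrier, DataCap, IMEI, Region, SubscriberID, TowerID} covers every attribute.
{SubscriberID, TowerID} is a candidate key since {SubscriberID, TowerID}⁺ = {BillingCycle, Carrier, DataCap, IMEI, Region, SubscriberID, TowerID} covers every attribute.
No proper subset of any of these is a key, and no other minimal superkey exists.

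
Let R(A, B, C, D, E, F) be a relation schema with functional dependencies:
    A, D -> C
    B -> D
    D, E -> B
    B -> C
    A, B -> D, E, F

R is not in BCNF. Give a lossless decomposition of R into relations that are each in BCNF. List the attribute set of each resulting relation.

Candidate keys of the original relation: {A, B}, {A, D, E}.
Within {A, B, C, D, E, F}: {A, D}⁺ ∩ {A, B, C, D, E, F} = {A, C, D}, not the whole set, so A, D -> C violates BCNF; decompose into {A, C, D} and {A, B, D, E, F}.
{A, C, D} has no BCNF violation.
Within {A, B, D, E, F}: {B}⁺ ∩ {A, B, D, E, F} = {B, D}, not the whole set, so B -> D violates BCNF; decompose into {B, D} and {A, B, E, F}.
{B, D} has no BCNF violation.
{A, B, E, F} has no BCNF violation.

{A, B, E, F}; {A, C, D}; {B, D}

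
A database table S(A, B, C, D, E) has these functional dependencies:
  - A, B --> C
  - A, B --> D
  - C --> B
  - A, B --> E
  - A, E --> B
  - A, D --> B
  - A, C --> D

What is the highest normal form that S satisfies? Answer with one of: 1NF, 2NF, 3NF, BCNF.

Candidate keys: {A, B}, {A, C}, {A, D}, {A, E}. Prime attributes: {A, B, C, D, E}.
C --> B: {C}⁺ = {B, C}, which is not all of the attributes, so the left side is not a superkey — BCNF is violated.
But every attribute on its right side ({B}) is prime, and the same holds for every other non-superkey FD, so 3NF still holds.

3NF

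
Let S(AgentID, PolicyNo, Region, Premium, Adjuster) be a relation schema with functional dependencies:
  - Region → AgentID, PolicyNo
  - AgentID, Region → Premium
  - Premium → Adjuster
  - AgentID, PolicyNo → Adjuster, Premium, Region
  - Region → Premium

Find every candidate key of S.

{Region}⁺ = {Adjuster, AgentID, PolicyNo, Premium, Region} — all of the relation — so {Region} is a candidate key.
{AgentID, PolicyNo}⁺ = {Adjuster, AgentID, PolicyNo, Premium, Region} — all of the relation — so {AgentID, PolicyNo} is a candidate key.
These are minimal and exhaustive — every other superkey contains one of them.

{AgentID, PolicyNo}, {Region}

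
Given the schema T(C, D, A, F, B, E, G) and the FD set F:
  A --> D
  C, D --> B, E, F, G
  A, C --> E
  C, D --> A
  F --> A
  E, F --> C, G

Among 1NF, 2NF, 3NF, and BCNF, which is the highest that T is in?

Candidate keys: {A, C}, {C, D}, {C, F}, {E, F}. Prime attributes: {A, C, D, E, F}.
For A --> D we have {A}⁺ = {A, D}; {A} is not a superkey, so BCNF fails.
Since {D} ⊆ prime attributes and every other non-superkey FD also has a prime right side, the schema is in 3NF.

3NF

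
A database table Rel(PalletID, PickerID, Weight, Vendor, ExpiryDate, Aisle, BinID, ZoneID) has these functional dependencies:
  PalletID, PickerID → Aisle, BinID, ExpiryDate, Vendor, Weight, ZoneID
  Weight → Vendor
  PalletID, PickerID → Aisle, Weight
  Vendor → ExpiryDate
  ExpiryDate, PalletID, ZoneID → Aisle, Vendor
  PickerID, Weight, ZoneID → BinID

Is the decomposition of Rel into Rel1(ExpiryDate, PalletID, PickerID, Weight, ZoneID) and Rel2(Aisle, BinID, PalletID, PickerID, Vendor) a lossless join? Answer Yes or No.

Yes

Common attributes: {PalletID, PickerID}; their closure is {Aisle, BinID, ExpiryDate, PalletID, PickerID, Vendor, Weight, ZoneID}.
Since Rel1 ⊆ {Aisle, BinID, ExpiryDate, PalletID, PickerID, Vendor, Weight, ZoneID}, the intersection is a superkey of Rel1; the decomposition is lossless.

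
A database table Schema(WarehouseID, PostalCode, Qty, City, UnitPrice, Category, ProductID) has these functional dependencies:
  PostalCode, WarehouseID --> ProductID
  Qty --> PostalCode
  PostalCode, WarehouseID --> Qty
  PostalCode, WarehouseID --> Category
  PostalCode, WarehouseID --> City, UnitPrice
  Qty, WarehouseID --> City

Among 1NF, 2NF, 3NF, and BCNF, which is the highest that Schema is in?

3NF

Candidate keys: {PostalCode, WarehouseID}, {Qty, WarehouseID}. Prime attributes: {PostalCode, Qty, WarehouseID}.
For Qty --> PostalCode we have {Qty}⁺ = {PostalCode, Qty}; {Qty} is not a superkey, so BCNF fails.
Its right-hand attributes {PostalCode} are all prime, as are those of every other non-superkey FD — the relation is in 3NF.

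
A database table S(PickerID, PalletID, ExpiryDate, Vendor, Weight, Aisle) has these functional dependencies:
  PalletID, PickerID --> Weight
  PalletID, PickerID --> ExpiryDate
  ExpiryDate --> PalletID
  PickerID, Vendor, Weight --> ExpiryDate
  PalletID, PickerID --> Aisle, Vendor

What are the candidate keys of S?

No FD produces {PickerID}, so it must be in every candidate key.
{ExpiryDate, PickerID}⁺ = {Aisle, ExpiryDate, PalletID, PickerID, Vendor, Weight}, which is every attribute, so {ExpiryDate, PickerID} is a candidate key.
{PalletID, PickerID}⁺ = {Aisle, ExpiryDate, PalletID, PickerID, Vendor, Weight}, which is every attribute, so {PalletID, PickerID} is a candidate key.
{PickerID, Vendor, Weight}⁺ = {Aisle, ExpiryDate, PalletID, PickerID, Vendor, Weight}, which is every attribute, so {PickerID, Vendor, Weight} is a candidate key.
Any other superkey properly contains one of these, so there are no further candidate keys.

{ExpiryDate, PickerID}, {PalletID, PickerID}, {PickerID, Vendor, Weight}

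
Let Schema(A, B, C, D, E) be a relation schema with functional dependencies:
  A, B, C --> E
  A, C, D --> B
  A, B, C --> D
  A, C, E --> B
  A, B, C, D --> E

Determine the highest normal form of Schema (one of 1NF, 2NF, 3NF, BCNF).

BCNF

Candidate keys: {A, B, C}, {A, C, D}, {A, C, E}. Prime attributes: {A, B, C, D, E}.
Every FD has a superkey on the left, so the relation is in BCNF.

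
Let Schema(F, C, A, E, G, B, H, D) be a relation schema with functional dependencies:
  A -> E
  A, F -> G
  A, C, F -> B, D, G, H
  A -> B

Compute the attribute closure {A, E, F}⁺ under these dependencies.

{A, B, E, F, G}

Start with {A, E, F}.
A, F -> G applies; add {G} → now {A, E, F, G}.
A -> B applies; add {B} → now {A, B, E, F, G}.
No further FD applies.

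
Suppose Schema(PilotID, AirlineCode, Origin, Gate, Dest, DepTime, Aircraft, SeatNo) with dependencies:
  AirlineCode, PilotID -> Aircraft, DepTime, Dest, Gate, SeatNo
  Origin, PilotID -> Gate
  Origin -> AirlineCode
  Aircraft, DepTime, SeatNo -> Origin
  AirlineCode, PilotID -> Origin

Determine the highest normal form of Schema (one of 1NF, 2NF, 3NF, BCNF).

Candidate keys: {Aircraft, DepTime, PilotID, SeatNo}, {AirlineCode, PilotID}, {Origin, PilotID}. Prime attributes: {Aircraft, AirlineCode, DepTime, Origin, PilotID, SeatNo}.
For Origin -> AirlineCode we have {Origin}⁺ = {AirlineCode, Origin}; {Origin} is not a superkey, so BCNF fails.
But every attribute on its right side ({AirlineCode}) is prime, and the same holds for every other non-superkey FD, so 3NF still holds.

3NF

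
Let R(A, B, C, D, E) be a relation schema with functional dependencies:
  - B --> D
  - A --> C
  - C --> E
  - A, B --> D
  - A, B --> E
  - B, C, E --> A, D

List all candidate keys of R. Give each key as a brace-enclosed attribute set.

{A, B}, {B, C}

{B} never appears on the right of any FD, so every key must include it.
{A, B}⁺ = {A, B, C, D, E}, which is every attribute, so {A, B} is a candidate key.
{B, C}⁺ = {A, B, C, D, E}, which is every attribute, so {B, C} is a candidate key.
No proper subset of any of these is a key, and no other minimal superkey exists.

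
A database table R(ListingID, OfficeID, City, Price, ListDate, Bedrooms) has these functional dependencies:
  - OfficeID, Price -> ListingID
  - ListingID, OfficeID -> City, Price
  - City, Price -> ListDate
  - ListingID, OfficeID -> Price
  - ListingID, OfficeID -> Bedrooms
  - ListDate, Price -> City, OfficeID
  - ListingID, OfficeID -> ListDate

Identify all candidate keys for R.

{City, Price}⁺ = {Bedrooms, City, ListDate, ListingID, OfficeID, Price}, which is every attribute, so {City, Price} is a candidate key.
{ListDate, Price}⁺ = {Bedrooms, City, ListDate, ListingID, OfficeID, Price}, which is every attribute, so {ListDate, Price} is a candidate key.
{ListingID, OfficeID}⁺ = {Bedrooms, City, ListDate, ListingID, OfficeID, Price}, which is every attribute, so {ListingID, OfficeID} is a candidate key.
{OfficeID, Price}⁺ = {Bedrooms, City, ListDate, ListingID, OfficeID, Price}, which is every attribute, so {OfficeID, Price} is a candidate key.
No proper subset of any of these is a key, and no other minimal superkey exists.

{City, Price}, {ListDate, Price}, {ListingID, OfficeID}, {OfficeID, Price}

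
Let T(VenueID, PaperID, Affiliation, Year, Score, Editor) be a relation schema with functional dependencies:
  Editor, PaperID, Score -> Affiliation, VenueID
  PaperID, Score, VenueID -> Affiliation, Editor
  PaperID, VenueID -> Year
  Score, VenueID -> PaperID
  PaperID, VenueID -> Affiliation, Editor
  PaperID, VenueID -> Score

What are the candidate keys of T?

{PaperID, VenueID}⁺ = {Affiliation, Editor, PaperID, Score, VenueID, Year}, which is every attribute, so {PaperID, VenueID} is a candidate key.
{Score, VenueID}⁺ = {Affiliation, Editor, PaperID, Score, VenueID, Year}, which is every attribute, so {Score, VenueID} is a candidate key.
{Editor, PaperID, Score}⁺ = {Affiliation, Editor, PaperID, Score, VenueID, Year}, which is every attribute, so {Editor, PaperID, Score} is a candidate key.
These are minimal and exhaustive — every other superkey contains one of them.

{Editor, PaperID, Score}, {PaperID, VenueID}, {Score, VenueID}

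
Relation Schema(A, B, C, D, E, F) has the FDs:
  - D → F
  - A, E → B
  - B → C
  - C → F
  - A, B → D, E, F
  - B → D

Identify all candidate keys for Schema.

{A, B}, {A, E}

Attributes never on any right-hand side: {A} — every candidate key must contain it.
{A, B}⁺ = {A, B, C, D, E, F}, which is every attribute, so {A, B} is a candidate key.
{A, E}⁺ = {A, B, C, D, E, F}, which is every attribute, so {A, E} is a candidate key.
These are minimal and exhaustive — every other superkey contains one of them.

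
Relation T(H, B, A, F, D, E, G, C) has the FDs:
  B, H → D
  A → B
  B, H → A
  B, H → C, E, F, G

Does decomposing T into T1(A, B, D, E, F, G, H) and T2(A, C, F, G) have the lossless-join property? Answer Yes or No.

Common attributes: {A, F, G}; their closure is {A, B, F, G}.
The closure covers neither T1 nor T2 entirely; the join is not lossless.

No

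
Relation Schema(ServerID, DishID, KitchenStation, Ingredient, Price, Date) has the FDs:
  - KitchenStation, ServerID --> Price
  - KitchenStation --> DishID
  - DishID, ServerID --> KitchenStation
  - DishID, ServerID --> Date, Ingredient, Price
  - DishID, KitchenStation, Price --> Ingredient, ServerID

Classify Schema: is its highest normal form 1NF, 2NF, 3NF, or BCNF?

3NF

Candidate keys: {DishID, ServerID}, {KitchenStation, Price}, {KitchenStation, ServerID}. Prime attributes: {DishID, KitchenStation, Price, ServerID}.
For KitchenStation --> DishID we have {KitchenStation}⁺ = {DishID, KitchenStation}; {KitchenStation} is not a superkey, so BCNF fails.
Since {DishID} ⊆ prime attributes and every other non-superkey FD also has a prime right side, the schema is in 3NF.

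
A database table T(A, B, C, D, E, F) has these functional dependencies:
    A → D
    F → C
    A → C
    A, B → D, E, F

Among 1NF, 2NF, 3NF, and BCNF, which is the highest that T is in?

Candidate key: {A, B}. Prime attributes: {A, B}.
For A → D we have {A}⁺ = {A, C, D}; {A} is not a superkey, so BCNF fails.
A → D has non-prime {D} on the right and a non-superkey on the left, so 3NF fails.
{A} is a proper subset of the key {A, B}, and {A}⁺ contains the non-prime attributes {C, D} — a partial dependency, so 2NF is violated.

1NF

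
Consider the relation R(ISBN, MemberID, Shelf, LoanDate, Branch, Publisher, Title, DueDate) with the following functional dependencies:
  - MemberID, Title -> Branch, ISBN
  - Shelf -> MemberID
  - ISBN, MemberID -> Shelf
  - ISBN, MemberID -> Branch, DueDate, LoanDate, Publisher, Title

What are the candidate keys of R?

{ISBN, MemberID}, {ISBN, Shelf}, {MemberID, Title}, {Shelf, Title}

{ISBN, MemberID} is a candidate key since {ISBN, MemberID}⁺ = {Branch, DueDate, ISBN, LoanDate, MemberID, Publisher, Shelf, Title} covers every attribute.
{ISBN, Shelf} is a candidate key since {ISBN, Shelf}⁺ = {Branch, DueDate, ISBN, LoanDate, MemberID, Publisher, Shelf, Title} covers every attribute.
{MemberID, Title} is a candidate key since {MemberID, Title}⁺ = {Branch, DueDate, ISBN, LoanDate, MemberID, Publisher, Shelf, Title} covers every attribute.
{Shelf, Title} is a candidate key since {Shelf, Title}⁺ = {Branch, DueDate, ISBN, LoanDate, MemberID, Publisher, Shelf, Title} covers every attribute.
These are minimal and exhaustive — every other superkey contains one of them.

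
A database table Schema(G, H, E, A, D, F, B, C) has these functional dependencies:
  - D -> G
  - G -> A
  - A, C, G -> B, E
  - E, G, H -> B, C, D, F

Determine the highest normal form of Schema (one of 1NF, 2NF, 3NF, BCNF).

Candidate keys: {C, D, H}, {C, G, H}, {D, E, H}, {E, G, H}. Prime attributes: {C, D, E, G, H}.
For D -> G we have {D}⁺ = {A, D, G}; {D} is not a superkey, so BCNF fails.
Because {A} is non-prime and the left side of G -> A is not a superkey, the relation is not in 3NF.
{D} is a proper subset of the key {C, D, H}, and {D}⁺ contains the non-prime attribute {A} — a partial dependency, so 2NF is violated.

1NF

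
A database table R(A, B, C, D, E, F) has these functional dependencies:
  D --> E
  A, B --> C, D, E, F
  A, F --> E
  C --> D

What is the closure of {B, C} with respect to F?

Start with {B, C}.
C --> D applies; add {D} → now {B, C, D}.
D --> E applies; add {E} → now {B, C, D, E}.
No further FD applies.

{B, C, D, E}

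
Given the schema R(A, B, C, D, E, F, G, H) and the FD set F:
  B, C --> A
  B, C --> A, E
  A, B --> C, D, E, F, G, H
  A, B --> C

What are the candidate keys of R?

{A, B}, {B, C}

No FD produces {B}, so it must be in every candidate key.
Closure of {A, B} is {A, B, C, D, E, F, G, H}, the whole schema; {A, B} is a candidate key.
Closure of {B, C} is {A, B, C, D, E, F, G, H}, the whole schema; {B, C} is a candidate key.
These are minimal and exhaustive — every other superkey contains one of them.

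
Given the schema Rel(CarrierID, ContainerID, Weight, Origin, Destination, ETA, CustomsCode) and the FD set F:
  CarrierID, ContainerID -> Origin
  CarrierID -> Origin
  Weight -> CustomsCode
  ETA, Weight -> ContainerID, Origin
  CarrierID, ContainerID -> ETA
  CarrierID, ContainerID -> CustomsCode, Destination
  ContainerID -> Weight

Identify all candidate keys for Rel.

{CarrierID, ContainerID}, {CarrierID, ETA, Weight}

No FD produces {CarrierID}, so it must be in every candidate key.
{CarrierID, ContainerID}⁺ = {CarrierID, ContainerID, CustomsCode, Destination, ETA, Origin, Weight}, which is every attribute, so {CarrierID, ContainerID} is a candidate key.
{CarrierID, ETA, Weight}⁺ = {CarrierID, ContainerID, CustomsCode, Destination, ETA, Origin, Weight}, which is every attribute, so {CarrierID, ETA, Weight} is a candidate key.
No proper subset of any of these is a key, and no other minimal superkey exists.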